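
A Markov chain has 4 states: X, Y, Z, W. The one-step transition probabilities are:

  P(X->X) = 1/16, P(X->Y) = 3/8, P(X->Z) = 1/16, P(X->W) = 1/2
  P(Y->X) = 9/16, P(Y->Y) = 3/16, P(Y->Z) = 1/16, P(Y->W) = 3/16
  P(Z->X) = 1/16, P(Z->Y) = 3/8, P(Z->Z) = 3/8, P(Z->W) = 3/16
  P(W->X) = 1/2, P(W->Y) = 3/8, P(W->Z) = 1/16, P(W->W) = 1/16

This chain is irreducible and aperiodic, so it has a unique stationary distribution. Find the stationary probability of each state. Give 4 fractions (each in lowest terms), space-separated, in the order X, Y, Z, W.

The stationary distribution satisfies pi = pi * P, i.e.:
  pi_X = 1/16*pi_X + 9/16*pi_Y + 1/16*pi_Z + 1/2*pi_W
  pi_Y = 3/8*pi_X + 3/16*pi_Y + 3/8*pi_Z + 3/8*pi_W
  pi_Z = 1/16*pi_X + 1/16*pi_Y + 3/8*pi_Z + 1/16*pi_W
  pi_W = 1/2*pi_X + 3/16*pi_Y + 3/16*pi_Z + 1/16*pi_W
with normalization: pi_X + pi_Y + pi_Z + pi_W = 1.

Using the first 3 balance equations plus normalization, the linear system A*pi = b is:
  [-15/16, 9/16, 1/16, 1/2] . pi = 0
  [3/8, -13/16, 3/8, 3/8] . pi = 0
  [1/16, 1/16, -5/8, 1/16] . pi = 0
  [1, 1, 1, 1] . pi = 1

Solving yields:
  pi_X = 1605/4807
  pi_Y = 6/19
  pi_Z = 1/11
  pi_W = 1247/4807

Verification (pi * P):
  1605/4807*1/16 + 6/19*9/16 + 1/11*1/16 + 1247/4807*1/2 = 1605/4807 = pi_X  (ok)
  1605/4807*3/8 + 6/19*3/16 + 1/11*3/8 + 1247/4807*3/8 = 6/19 = pi_Y  (ok)
  1605/4807*1/16 + 6/19*1/16 + 1/11*3/8 + 1247/4807*1/16 = 1/11 = pi_Z  (ok)
  1605/4807*1/2 + 6/19*3/16 + 1/11*3/16 + 1247/4807*1/16 = 1247/4807 = pi_W  (ok)

Answer: 1605/4807 6/19 1/11 1247/4807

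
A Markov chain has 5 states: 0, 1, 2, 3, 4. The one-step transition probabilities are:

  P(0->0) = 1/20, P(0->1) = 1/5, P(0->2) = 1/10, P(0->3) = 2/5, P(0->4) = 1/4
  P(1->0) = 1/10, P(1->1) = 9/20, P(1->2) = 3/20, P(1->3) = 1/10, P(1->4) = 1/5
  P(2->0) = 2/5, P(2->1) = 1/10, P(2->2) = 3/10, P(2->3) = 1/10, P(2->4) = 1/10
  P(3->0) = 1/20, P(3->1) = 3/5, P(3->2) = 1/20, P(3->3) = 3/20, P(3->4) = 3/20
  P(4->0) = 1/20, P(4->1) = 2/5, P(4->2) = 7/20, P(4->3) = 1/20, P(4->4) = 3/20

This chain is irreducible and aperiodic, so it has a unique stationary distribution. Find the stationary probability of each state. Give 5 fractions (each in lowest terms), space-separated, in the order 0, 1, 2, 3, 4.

Answer: 1709/12616 2277/6308 1215/6308 3507/25232 4339/25232

Derivation:
The stationary distribution satisfies pi = pi * P, i.e.:
  pi_0 = 1/20*pi_0 + 1/10*pi_1 + 2/5*pi_2 + 1/20*pi_3 + 1/20*pi_4
  pi_1 = 1/5*pi_0 + 9/20*pi_1 + 1/10*pi_2 + 3/5*pi_3 + 2/5*pi_4
  pi_2 = 1/10*pi_0 + 3/20*pi_1 + 3/10*pi_2 + 1/20*pi_3 + 7/20*pi_4
  pi_3 = 2/5*pi_0 + 1/10*pi_1 + 1/10*pi_2 + 3/20*pi_3 + 1/20*pi_4
  pi_4 = 1/4*pi_0 + 1/5*pi_1 + 1/10*pi_2 + 3/20*pi_3 + 3/20*pi_4
with normalization: pi_0 + pi_1 + pi_2 + pi_3 + pi_4 = 1.

Using the first 4 balance equations plus normalization, the linear system A*pi = b is:
  [-19/20, 1/10, 2/5, 1/20, 1/20] . pi = 0
  [1/5, -11/20, 1/10, 3/5, 2/5] . pi = 0
  [1/10, 3/20, -7/10, 1/20, 7/20] . pi = 0
  [2/5, 1/10, 1/10, -17/20, 1/20] . pi = 0
  [1, 1, 1, 1, 1] . pi = 1

Solving yields:
  pi_0 = 1709/12616
  pi_1 = 2277/6308
  pi_2 = 1215/6308
  pi_3 = 3507/25232
  pi_4 = 4339/25232

Verification (pi * P):
  1709/12616*1/20 + 2277/6308*1/10 + 1215/6308*2/5 + 3507/25232*1/20 + 4339/25232*1/20 = 1709/12616 = pi_0  (ok)
  1709/12616*1/5 + 2277/6308*9/20 + 1215/6308*1/10 + 3507/25232*3/5 + 4339/25232*2/5 = 2277/6308 = pi_1  (ok)
  1709/12616*1/10 + 2277/6308*3/20 + 1215/6308*3/10 + 3507/25232*1/20 + 4339/25232*7/20 = 1215/6308 = pi_2  (ok)
  1709/12616*2/5 + 2277/6308*1/10 + 1215/6308*1/10 + 3507/25232*3/20 + 4339/25232*1/20 = 3507/25232 = pi_3  (ok)
  1709/12616*1/4 + 2277/6308*1/5 + 1215/6308*1/10 + 3507/25232*3/20 + 4339/25232*3/20 = 4339/25232 = pi_4  (ok)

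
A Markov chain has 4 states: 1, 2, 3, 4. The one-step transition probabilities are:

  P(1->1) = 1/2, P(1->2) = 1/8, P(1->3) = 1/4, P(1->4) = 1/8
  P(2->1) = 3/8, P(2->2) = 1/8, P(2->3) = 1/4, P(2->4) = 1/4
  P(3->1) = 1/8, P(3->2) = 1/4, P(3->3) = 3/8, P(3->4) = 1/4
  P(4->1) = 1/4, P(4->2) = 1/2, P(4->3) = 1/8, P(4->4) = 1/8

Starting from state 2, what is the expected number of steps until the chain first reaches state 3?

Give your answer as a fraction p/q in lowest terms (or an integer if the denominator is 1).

Answer: 496/113

Derivation:
Let h_i = expected steps to first reach 3 from state i.
Boundary: h_3 = 0.
First-step equations for the other states:
  h_1 = 1 + 1/2*h_1 + 1/8*h_2 + 1/4*h_3 + 1/8*h_4
  h_2 = 1 + 3/8*h_1 + 1/8*h_2 + 1/4*h_3 + 1/4*h_4
  h_4 = 1 + 1/4*h_1 + 1/2*h_2 + 1/8*h_3 + 1/8*h_4

Substituting h_3 = 0 and rearranging gives the linear system (I - Q) h = 1:
  [1/2, -1/8, -1/8] . (h_1, h_2, h_4) = 1
  [-3/8, 7/8, -1/4] . (h_1, h_2, h_4) = 1
  [-1/4, -1/2, 7/8] . (h_1, h_2, h_4) = 1

Solving yields:
  h_1 = 488/113
  h_2 = 496/113
  h_4 = 552/113

Starting state is 2, so the expected hitting time is h_2 = 496/113.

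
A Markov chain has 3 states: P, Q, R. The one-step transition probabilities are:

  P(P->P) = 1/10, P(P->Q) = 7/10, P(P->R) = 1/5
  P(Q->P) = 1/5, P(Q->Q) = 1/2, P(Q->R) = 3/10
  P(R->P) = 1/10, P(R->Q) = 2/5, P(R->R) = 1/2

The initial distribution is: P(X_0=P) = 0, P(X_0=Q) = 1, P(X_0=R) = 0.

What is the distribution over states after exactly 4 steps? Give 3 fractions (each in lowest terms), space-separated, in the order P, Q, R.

Answer: 187/1250 4949/10000 711/2000

Derivation:
Propagating the distribution step by step (d_{t+1} = d_t * P):
d_0 = (P=0, Q=1, R=0)
  d_1[P] = 0*1/10 + 1*1/5 + 0*1/10 = 1/5
  d_1[Q] = 0*7/10 + 1*1/2 + 0*2/5 = 1/2
  d_1[R] = 0*1/5 + 1*3/10 + 0*1/2 = 3/10
d_1 = (P=1/5, Q=1/2, R=3/10)
  d_2[P] = 1/5*1/10 + 1/2*1/5 + 3/10*1/10 = 3/20
  d_2[Q] = 1/5*7/10 + 1/2*1/2 + 3/10*2/5 = 51/100
  d_2[R] = 1/5*1/5 + 1/2*3/10 + 3/10*1/2 = 17/50
d_2 = (P=3/20, Q=51/100, R=17/50)
  d_3[P] = 3/20*1/10 + 51/100*1/5 + 17/50*1/10 = 151/1000
  d_3[Q] = 3/20*7/10 + 51/100*1/2 + 17/50*2/5 = 62/125
  d_3[R] = 3/20*1/5 + 51/100*3/10 + 17/50*1/2 = 353/1000
d_3 = (P=151/1000, Q=62/125, R=353/1000)
  d_4[P] = 151/1000*1/10 + 62/125*1/5 + 353/1000*1/10 = 187/1250
  d_4[Q] = 151/1000*7/10 + 62/125*1/2 + 353/1000*2/5 = 4949/10000
  d_4[R] = 151/1000*1/5 + 62/125*3/10 + 353/1000*1/2 = 711/2000
d_4 = (P=187/1250, Q=4949/10000, R=711/2000)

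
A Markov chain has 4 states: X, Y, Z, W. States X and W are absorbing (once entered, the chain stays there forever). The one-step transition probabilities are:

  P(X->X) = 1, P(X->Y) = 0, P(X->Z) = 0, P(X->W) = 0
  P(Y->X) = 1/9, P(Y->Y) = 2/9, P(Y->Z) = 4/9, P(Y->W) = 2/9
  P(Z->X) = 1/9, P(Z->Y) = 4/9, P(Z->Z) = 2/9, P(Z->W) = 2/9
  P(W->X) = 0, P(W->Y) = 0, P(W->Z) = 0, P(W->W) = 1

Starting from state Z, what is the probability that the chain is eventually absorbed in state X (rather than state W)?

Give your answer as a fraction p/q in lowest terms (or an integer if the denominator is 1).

Let a_i = P(absorbed in X | start in state i).
Boundary conditions: a_X = 1, a_W = 0.
For each transient state i, a_i = sum_j P(i->j) * a_j:
  a_Y = 1/9*a_X + 2/9*a_Y + 4/9*a_Z + 2/9*a_W
  a_Z = 1/9*a_X + 4/9*a_Y + 2/9*a_Z + 2/9*a_W

Substituting a_X = 1 and a_W = 0, rearrange to (I - Q) a = r where r[i] = P(i -> X):
  [7/9, -4/9] . (a_Y, a_Z) = 1/9
  [-4/9, 7/9] . (a_Y, a_Z) = 1/9

Solving yields:
  a_Y = 1/3
  a_Z = 1/3

Starting state is Z, so the absorption probability is a_Z = 1/3.

Answer: 1/3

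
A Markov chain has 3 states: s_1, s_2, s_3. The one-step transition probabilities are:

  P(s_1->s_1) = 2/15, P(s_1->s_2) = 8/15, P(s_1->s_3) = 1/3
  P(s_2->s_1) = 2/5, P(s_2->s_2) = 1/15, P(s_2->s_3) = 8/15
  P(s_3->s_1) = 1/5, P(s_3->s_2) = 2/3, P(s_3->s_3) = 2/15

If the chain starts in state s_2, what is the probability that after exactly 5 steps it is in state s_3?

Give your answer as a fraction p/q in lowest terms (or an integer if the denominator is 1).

Computing P^5 by repeated multiplication:
P^1 =
  s_1: [2/15, 8/15, 1/3]
  s_2: [2/5, 1/15, 8/15]
  s_3: [1/5, 2/3, 2/15]
P^2 =
  s_1: [67/225, 74/225, 28/75]
  s_2: [14/75, 43/75, 6/25]
  s_3: [8/25, 6/25, 11/25]
P^3 =
  s_1: [166/675, 58/135, 73/225]
  s_2: [68/225, 67/225, 2/5]
  s_3: [17/75, 12/25, 22/75]
P^4 =
  s_1: [2729/10125, 3808/10125, 1196/3375]
  s_2: [808/3375, 1511/3375, 352/1125]
  s_3: [316/1125, 392/1125, 139/375]
P^5 =
  s_1: [7814/30375, 12304/30375, 3419/10125]
  s_2: [554/2025, 3707/10125, 1216/3375]
  s_3: [847/3375, 1418/3375, 74/225]

(P^5)[s_2 -> s_3] = 1216/3375

Answer: 1216/3375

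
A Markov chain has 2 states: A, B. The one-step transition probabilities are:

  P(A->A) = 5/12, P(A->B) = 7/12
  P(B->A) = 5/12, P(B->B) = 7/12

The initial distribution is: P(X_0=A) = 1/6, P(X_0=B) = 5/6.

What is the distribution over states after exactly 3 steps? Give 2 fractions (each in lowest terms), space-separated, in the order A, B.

Answer: 5/12 7/12

Derivation:
Propagating the distribution step by step (d_{t+1} = d_t * P):
d_0 = (A=1/6, B=5/6)
  d_1[A] = 1/6*5/12 + 5/6*5/12 = 5/12
  d_1[B] = 1/6*7/12 + 5/6*7/12 = 7/12
d_1 = (A=5/12, B=7/12)
  d_2[A] = 5/12*5/12 + 7/12*5/12 = 5/12
  d_2[B] = 5/12*7/12 + 7/12*7/12 = 7/12
d_2 = (A=5/12, B=7/12)
  d_3[A] = 5/12*5/12 + 7/12*5/12 = 5/12
  d_3[B] = 5/12*7/12 + 7/12*7/12 = 7/12
d_3 = (A=5/12, B=7/12)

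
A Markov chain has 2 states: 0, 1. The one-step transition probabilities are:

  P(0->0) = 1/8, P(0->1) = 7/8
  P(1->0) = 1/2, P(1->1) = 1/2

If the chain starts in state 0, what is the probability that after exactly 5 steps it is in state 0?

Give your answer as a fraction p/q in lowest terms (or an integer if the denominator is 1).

Computing P^5 by repeated multiplication:
P^1 =
  0: [1/8, 7/8]
  1: [1/2, 1/2]
P^2 =
  0: [29/64, 35/64]
  1: [5/16, 11/16]
P^3 =
  0: [169/512, 343/512]
  1: [49/128, 79/128]
P^4 =
  0: [1541/4096, 2555/4096]
  1: [365/1024, 659/1024]
P^5 =
  0: [11761/32768, 21007/32768]
  1: [3001/8192, 5191/8192]

(P^5)[0 -> 0] = 11761/32768

Answer: 11761/32768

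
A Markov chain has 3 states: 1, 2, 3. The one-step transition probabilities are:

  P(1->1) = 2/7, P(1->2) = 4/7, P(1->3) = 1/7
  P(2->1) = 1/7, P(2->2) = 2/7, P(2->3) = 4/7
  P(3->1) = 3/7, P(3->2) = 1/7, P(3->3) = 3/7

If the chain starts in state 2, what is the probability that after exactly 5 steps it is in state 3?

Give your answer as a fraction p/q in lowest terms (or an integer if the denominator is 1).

Computing P^5 by repeated multiplication:
P^1 =
  1: [2/7, 4/7, 1/7]
  2: [1/7, 2/7, 4/7]
  3: [3/7, 1/7, 3/7]
P^2 =
  1: [11/49, 17/49, 3/7]
  2: [16/49, 12/49, 3/7]
  3: [16/49, 17/49, 16/49]
P^3 =
  1: [102/343, 99/343, 142/343]
  2: [107/343, 109/343, 127/343]
  3: [97/343, 114/343, 132/343]
P^4 =
  1: [729/2401, 748/2401, 132/343]
  2: [704/2401, 773/2401, 132/343]
  3: [704/2401, 748/2401, 949/2401]
P^5 =
  1: [4978/16807, 5336/16807, 6493/16807]
  2: [4953/16807, 5286/16807, 6568/16807]
  3: [5003/16807, 5261/16807, 6543/16807]

(P^5)[2 -> 3] = 6568/16807

Answer: 6568/16807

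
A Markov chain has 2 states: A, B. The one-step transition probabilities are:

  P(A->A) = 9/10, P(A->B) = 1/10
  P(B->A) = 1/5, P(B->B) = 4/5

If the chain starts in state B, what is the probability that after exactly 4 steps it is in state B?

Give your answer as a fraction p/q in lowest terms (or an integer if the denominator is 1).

Answer: 2467/5000

Derivation:
Computing P^4 by repeated multiplication:
P^1 =
  A: [9/10, 1/10]
  B: [1/5, 4/5]
P^2 =
  A: [83/100, 17/100]
  B: [17/50, 33/50]
P^3 =
  A: [781/1000, 219/1000]
  B: [219/500, 281/500]
P^4 =
  A: [7467/10000, 2533/10000]
  B: [2533/5000, 2467/5000]

(P^4)[B -> B] = 2467/5000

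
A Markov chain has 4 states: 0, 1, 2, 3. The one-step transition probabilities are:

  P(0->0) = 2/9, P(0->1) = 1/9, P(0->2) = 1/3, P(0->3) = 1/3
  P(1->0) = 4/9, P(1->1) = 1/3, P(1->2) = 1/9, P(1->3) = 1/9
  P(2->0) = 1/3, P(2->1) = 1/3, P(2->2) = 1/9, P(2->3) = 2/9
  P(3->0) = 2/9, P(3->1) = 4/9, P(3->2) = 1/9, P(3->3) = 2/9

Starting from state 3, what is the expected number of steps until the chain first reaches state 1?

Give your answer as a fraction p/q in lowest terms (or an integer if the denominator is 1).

Answer: 237/82

Derivation:
Let h_i = expected steps to first reach 1 from state i.
Boundary: h_1 = 0.
First-step equations for the other states:
  h_0 = 1 + 2/9*h_0 + 1/9*h_1 + 1/3*h_2 + 1/3*h_3
  h_2 = 1 + 1/3*h_0 + 1/3*h_1 + 1/9*h_2 + 2/9*h_3
  h_3 = 1 + 2/9*h_0 + 4/9*h_1 + 1/9*h_2 + 2/9*h_3

Substituting h_1 = 0 and rearranging gives the linear system (I - Q) h = 1:
  [7/9, -1/3, -1/3] . (h_0, h_2, h_3) = 1
  [-1/3, 8/9, -2/9] . (h_0, h_2, h_3) = 1
  [-2/9, -1/9, 7/9] . (h_0, h_2, h_3) = 1

Solving yields:
  h_0 = 162/41
  h_2 = 273/82
  h_3 = 237/82

Starting state is 3, so the expected hitting time is h_3 = 237/82.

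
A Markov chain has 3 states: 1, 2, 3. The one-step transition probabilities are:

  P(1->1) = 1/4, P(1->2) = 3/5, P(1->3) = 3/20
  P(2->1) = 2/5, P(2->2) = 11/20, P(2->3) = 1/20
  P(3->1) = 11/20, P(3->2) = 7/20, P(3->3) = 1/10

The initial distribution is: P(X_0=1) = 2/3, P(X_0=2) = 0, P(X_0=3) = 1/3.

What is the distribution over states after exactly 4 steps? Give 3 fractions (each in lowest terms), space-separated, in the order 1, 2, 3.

Propagating the distribution step by step (d_{t+1} = d_t * P):
d_0 = (1=2/3, 2=0, 3=1/3)
  d_1[1] = 2/3*1/4 + 0*2/5 + 1/3*11/20 = 7/20
  d_1[2] = 2/3*3/5 + 0*11/20 + 1/3*7/20 = 31/60
  d_1[3] = 2/3*3/20 + 0*1/20 + 1/3*1/10 = 2/15
d_1 = (1=7/20, 2=31/60, 3=2/15)
  d_2[1] = 7/20*1/4 + 31/60*2/5 + 2/15*11/20 = 147/400
  d_2[2] = 7/20*3/5 + 31/60*11/20 + 2/15*7/20 = 649/1200
  d_2[3] = 7/20*3/20 + 31/60*1/20 + 2/15*1/10 = 11/120
d_2 = (1=147/400, 2=649/1200, 3=11/120)
  d_3[1] = 147/400*1/4 + 649/1200*2/5 + 11/120*11/20 = 2869/8000
  d_3[2] = 147/400*3/5 + 649/1200*11/20 + 11/120*7/20 = 13201/24000
  d_3[3] = 147/400*3/20 + 649/1200*1/20 + 11/120*1/10 = 137/1500
d_3 = (1=2869/8000, 2=13201/24000, 3=137/1500)
  d_4[1] = 2869/8000*1/4 + 13201/24000*2/5 + 137/1500*11/20 = 11517/32000
  d_4[2] = 2869/8000*3/5 + 13201/24000*11/20 + 137/1500*7/20 = 263839/480000
  d_4[3] = 2869/8000*3/20 + 13201/24000*1/20 + 137/1500*1/10 = 21703/240000
d_4 = (1=11517/32000, 2=263839/480000, 3=21703/240000)

Answer: 11517/32000 263839/480000 21703/240000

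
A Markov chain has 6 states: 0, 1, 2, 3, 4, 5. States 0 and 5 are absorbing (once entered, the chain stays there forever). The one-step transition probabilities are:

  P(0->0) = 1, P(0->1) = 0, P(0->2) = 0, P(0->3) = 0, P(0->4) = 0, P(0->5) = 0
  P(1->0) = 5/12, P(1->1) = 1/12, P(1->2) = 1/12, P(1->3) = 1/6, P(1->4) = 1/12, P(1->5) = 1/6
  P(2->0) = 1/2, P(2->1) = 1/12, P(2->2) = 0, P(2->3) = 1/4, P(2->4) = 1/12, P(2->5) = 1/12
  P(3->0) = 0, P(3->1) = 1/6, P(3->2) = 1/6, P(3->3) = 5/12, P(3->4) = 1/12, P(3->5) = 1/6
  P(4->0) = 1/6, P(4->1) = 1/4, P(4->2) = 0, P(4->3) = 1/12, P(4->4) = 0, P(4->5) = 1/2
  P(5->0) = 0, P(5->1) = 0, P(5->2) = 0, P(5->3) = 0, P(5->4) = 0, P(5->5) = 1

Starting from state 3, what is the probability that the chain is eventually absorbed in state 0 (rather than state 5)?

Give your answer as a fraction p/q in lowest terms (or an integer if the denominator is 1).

Answer: 3842/8987

Derivation:
Let a_i = P(absorbed in 0 | start in state i).
Boundary conditions: a_0 = 1, a_5 = 0.
For each transient state i, a_i = sum_j P(i->j) * a_j:
  a_1 = 5/12*a_0 + 1/12*a_1 + 1/12*a_2 + 1/6*a_3 + 1/12*a_4 + 1/6*a_5
  a_2 = 1/2*a_0 + 1/12*a_1 + 0*a_2 + 1/4*a_3 + 1/12*a_4 + 1/12*a_5
  a_3 = 0*a_0 + 1/6*a_1 + 1/6*a_2 + 5/12*a_3 + 1/12*a_4 + 1/6*a_5
  a_4 = 1/6*a_0 + 1/4*a_1 + 0*a_2 + 1/12*a_3 + 0*a_4 + 1/2*a_5

Substituting a_0 = 1 and a_5 = 0, rearrange to (I - Q) a = r where r[i] = P(i -> 0):
  [11/12, -1/12, -1/6, -1/12] . (a_1, a_2, a_3, a_4) = 5/12
  [-1/12, 1, -1/4, -1/12] . (a_1, a_2, a_3, a_4) = 1/2
  [-1/6, -1/6, 7/12, -1/12] . (a_1, a_2, a_3, a_4) = 0
  [-1/4, 0, -1/12, 1] . (a_1, a_2, a_3, a_4) = 1/6

Solving yields:
  a_1 = 5640/8987
  a_2 = 563/817
  a_3 = 3842/8987
  a_4 = 3228/8987

Starting state is 3, so the absorption probability is a_3 = 3842/8987.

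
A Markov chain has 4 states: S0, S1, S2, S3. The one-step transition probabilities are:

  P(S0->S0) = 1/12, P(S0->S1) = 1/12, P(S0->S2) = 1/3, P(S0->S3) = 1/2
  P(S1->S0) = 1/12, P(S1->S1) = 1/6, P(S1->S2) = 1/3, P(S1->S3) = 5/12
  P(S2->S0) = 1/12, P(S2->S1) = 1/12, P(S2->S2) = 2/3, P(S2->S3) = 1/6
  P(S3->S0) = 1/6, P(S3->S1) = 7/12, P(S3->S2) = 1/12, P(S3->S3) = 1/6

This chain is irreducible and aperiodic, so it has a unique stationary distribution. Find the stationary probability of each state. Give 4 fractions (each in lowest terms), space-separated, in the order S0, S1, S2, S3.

Answer: 139/1324 77/331 533/1324 86/331

Derivation:
The stationary distribution satisfies pi = pi * P, i.e.:
  pi_S0 = 1/12*pi_S0 + 1/12*pi_S1 + 1/12*pi_S2 + 1/6*pi_S3
  pi_S1 = 1/12*pi_S0 + 1/6*pi_S1 + 1/12*pi_S2 + 7/12*pi_S3
  pi_S2 = 1/3*pi_S0 + 1/3*pi_S1 + 2/3*pi_S2 + 1/12*pi_S3
  pi_S3 = 1/2*pi_S0 + 5/12*pi_S1 + 1/6*pi_S2 + 1/6*pi_S3
with normalization: pi_S0 + pi_S1 + pi_S2 + pi_S3 = 1.

Using the first 3 balance equations plus normalization, the linear system A*pi = b is:
  [-11/12, 1/12, 1/12, 1/6] . pi = 0
  [1/12, -5/6, 1/12, 7/12] . pi = 0
  [1/3, 1/3, -1/3, 1/12] . pi = 0
  [1, 1, 1, 1] . pi = 1

Solving yields:
  pi_S0 = 139/1324
  pi_S1 = 77/331
  pi_S2 = 533/1324
  pi_S3 = 86/331

Verification (pi * P):
  139/1324*1/12 + 77/331*1/12 + 533/1324*1/12 + 86/331*1/6 = 139/1324 = pi_S0  (ok)
  139/1324*1/12 + 77/331*1/6 + 533/1324*1/12 + 86/331*7/12 = 77/331 = pi_S1  (ok)
  139/1324*1/3 + 77/331*1/3 + 533/1324*2/3 + 86/331*1/12 = 533/1324 = pi_S2  (ok)
  139/1324*1/2 + 77/331*5/12 + 533/1324*1/6 + 86/331*1/6 = 86/331 = pi_S3  (ok)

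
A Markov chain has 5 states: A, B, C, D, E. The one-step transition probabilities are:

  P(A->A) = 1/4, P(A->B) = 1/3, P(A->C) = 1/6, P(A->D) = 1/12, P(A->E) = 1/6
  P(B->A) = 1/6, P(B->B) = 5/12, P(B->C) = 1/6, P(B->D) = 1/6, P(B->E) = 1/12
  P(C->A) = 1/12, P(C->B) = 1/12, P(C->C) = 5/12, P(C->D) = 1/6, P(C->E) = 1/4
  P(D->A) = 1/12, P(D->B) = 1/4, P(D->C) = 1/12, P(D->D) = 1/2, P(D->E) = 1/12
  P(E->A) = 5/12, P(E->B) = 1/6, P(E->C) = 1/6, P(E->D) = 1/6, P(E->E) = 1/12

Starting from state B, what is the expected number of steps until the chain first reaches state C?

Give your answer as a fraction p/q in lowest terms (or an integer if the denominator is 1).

Let h_i = expected steps to first reach C from state i.
Boundary: h_C = 0.
First-step equations for the other states:
  h_A = 1 + 1/4*h_A + 1/3*h_B + 1/6*h_C + 1/12*h_D + 1/6*h_E
  h_B = 1 + 1/6*h_A + 5/12*h_B + 1/6*h_C + 1/6*h_D + 1/12*h_E
  h_D = 1 + 1/12*h_A + 1/4*h_B + 1/12*h_C + 1/2*h_D + 1/12*h_E
  h_E = 1 + 5/12*h_A + 1/6*h_B + 1/6*h_C + 1/6*h_D + 1/12*h_E

Substituting h_C = 0 and rearranging gives the linear system (I - Q) h = 1:
  [3/4, -1/3, -1/12, -1/6] . (h_A, h_B, h_D, h_E) = 1
  [-1/6, 7/12, -1/6, -1/12] . (h_A, h_B, h_D, h_E) = 1
  [-1/12, -1/4, 1/2, -1/12] . (h_A, h_B, h_D, h_E) = 1
  [-5/12, -1/6, -1/6, 11/12] . (h_A, h_B, h_D, h_E) = 1

Solving yields:
  h_A = 448/67
  h_B = 1360/201
  h_D = 1532/201
  h_E = 452/67

Starting state is B, so the expected hitting time is h_B = 1360/201.

Answer: 1360/201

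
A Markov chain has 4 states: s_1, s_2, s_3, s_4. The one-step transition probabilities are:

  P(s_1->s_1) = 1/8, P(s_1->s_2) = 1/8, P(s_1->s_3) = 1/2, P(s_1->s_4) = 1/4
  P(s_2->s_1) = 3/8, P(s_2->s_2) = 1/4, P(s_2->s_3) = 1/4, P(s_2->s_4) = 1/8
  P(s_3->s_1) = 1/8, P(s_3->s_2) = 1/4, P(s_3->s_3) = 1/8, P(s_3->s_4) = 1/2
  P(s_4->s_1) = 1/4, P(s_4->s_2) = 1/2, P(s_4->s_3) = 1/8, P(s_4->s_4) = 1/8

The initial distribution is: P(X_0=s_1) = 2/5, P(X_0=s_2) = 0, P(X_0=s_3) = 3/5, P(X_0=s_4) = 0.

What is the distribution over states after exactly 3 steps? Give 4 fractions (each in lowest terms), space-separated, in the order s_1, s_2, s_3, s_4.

Propagating the distribution step by step (d_{t+1} = d_t * P):
d_0 = (s_1=2/5, s_2=0, s_3=3/5, s_4=0)
  d_1[s_1] = 2/5*1/8 + 0*3/8 + 3/5*1/8 + 0*1/4 = 1/8
  d_1[s_2] = 2/5*1/8 + 0*1/4 + 3/5*1/4 + 0*1/2 = 1/5
  d_1[s_3] = 2/5*1/2 + 0*1/4 + 3/5*1/8 + 0*1/8 = 11/40
  d_1[s_4] = 2/5*1/4 + 0*1/8 + 3/5*1/2 + 0*1/8 = 2/5
d_1 = (s_1=1/8, s_2=1/5, s_3=11/40, s_4=2/5)
  d_2[s_1] = 1/8*1/8 + 1/5*3/8 + 11/40*1/8 + 2/5*1/4 = 9/40
  d_2[s_2] = 1/8*1/8 + 1/5*1/4 + 11/40*1/4 + 2/5*1/2 = 107/320
  d_2[s_3] = 1/8*1/2 + 1/5*1/4 + 11/40*1/8 + 2/5*1/8 = 63/320
  d_2[s_4] = 1/8*1/4 + 1/5*1/8 + 11/40*1/2 + 2/5*1/8 = 39/160
d_2 = (s_1=9/40, s_2=107/320, s_3=63/320, s_4=39/160)
  d_3[s_1] = 9/40*1/8 + 107/320*3/8 + 63/320*1/8 + 39/160*1/4 = 153/640
  d_3[s_2] = 9/40*1/8 + 107/320*1/4 + 63/320*1/4 + 39/160*1/2 = 181/640
  d_3[s_3] = 9/40*1/2 + 107/320*1/4 + 63/320*1/8 + 39/160*1/8 = 643/2560
  d_3[s_4] = 9/40*1/4 + 107/320*1/8 + 63/320*1/2 + 39/160*1/8 = 581/2560
d_3 = (s_1=153/640, s_2=181/640, s_3=643/2560, s_4=581/2560)

Answer: 153/640 181/640 643/2560 581/2560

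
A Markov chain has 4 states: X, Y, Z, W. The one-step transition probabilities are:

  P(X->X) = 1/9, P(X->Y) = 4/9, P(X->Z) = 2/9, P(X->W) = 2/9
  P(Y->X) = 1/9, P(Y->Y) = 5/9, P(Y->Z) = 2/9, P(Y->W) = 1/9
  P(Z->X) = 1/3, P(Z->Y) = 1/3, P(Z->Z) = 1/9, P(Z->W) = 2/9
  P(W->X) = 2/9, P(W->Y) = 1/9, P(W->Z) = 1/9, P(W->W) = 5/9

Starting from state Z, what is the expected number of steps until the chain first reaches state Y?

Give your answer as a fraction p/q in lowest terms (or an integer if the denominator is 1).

Let h_i = expected steps to first reach Y from state i.
Boundary: h_Y = 0.
First-step equations for the other states:
  h_X = 1 + 1/9*h_X + 4/9*h_Y + 2/9*h_Z + 2/9*h_W
  h_Z = 1 + 1/3*h_X + 1/3*h_Y + 1/9*h_Z + 2/9*h_W
  h_W = 1 + 2/9*h_X + 1/9*h_Y + 1/9*h_Z + 5/9*h_W

Substituting h_Y = 0 and rearranging gives the linear system (I - Q) h = 1:
  [8/9, -2/9, -2/9] . (h_X, h_Z, h_W) = 1
  [-1/3, 8/9, -2/9] . (h_X, h_Z, h_W) = 1
  [-2/9, -1/9, 4/9] . (h_X, h_Z, h_W) = 1

Solving yields:
  h_X = 54/17
  h_Z = 297/85
  h_W = 801/170

Starting state is Z, so the expected hitting time is h_Z = 297/85.

Answer: 297/85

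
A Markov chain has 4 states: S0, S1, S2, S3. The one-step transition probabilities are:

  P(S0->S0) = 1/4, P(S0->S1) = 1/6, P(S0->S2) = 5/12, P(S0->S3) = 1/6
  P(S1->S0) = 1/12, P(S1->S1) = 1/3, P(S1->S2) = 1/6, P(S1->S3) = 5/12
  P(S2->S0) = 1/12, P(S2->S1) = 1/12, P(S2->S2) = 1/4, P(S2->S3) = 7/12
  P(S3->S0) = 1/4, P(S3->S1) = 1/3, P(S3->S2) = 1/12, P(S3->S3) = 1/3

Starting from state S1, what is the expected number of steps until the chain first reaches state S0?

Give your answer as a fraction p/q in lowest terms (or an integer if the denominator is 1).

Answer: 1740/263

Derivation:
Let h_i = expected steps to first reach S0 from state i.
Boundary: h_S0 = 0.
First-step equations for the other states:
  h_S1 = 1 + 1/12*h_S0 + 1/3*h_S1 + 1/6*h_S2 + 5/12*h_S3
  h_S2 = 1 + 1/12*h_S0 + 1/12*h_S1 + 1/4*h_S2 + 7/12*h_S3
  h_S3 = 1 + 1/4*h_S0 + 1/3*h_S1 + 1/12*h_S2 + 1/3*h_S3

Substituting h_S0 = 0 and rearranging gives the linear system (I - Q) h = 1:
  [2/3, -1/6, -5/12] . (h_S1, h_S2, h_S3) = 1
  [-1/12, 3/4, -7/12] . (h_S1, h_S2, h_S3) = 1
  [-1/3, -1/12, 2/3] . (h_S1, h_S2, h_S3) = 1

Solving yields:
  h_S1 = 1740/263
  h_S2 = 1692/263
  h_S3 = 1476/263

Starting state is S1, so the expected hitting time is h_S1 = 1740/263.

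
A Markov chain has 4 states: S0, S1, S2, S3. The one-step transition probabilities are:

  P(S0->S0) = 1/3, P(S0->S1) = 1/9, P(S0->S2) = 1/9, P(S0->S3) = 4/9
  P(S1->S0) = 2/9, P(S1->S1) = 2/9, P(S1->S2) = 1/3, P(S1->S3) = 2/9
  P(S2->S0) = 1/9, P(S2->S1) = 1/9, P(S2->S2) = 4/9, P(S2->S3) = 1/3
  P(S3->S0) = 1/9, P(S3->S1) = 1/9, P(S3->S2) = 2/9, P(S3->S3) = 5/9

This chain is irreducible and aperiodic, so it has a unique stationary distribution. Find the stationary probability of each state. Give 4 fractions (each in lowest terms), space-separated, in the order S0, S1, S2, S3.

Answer: 9/56 1/8 55/196 85/196

Derivation:
The stationary distribution satisfies pi = pi * P, i.e.:
  pi_S0 = 1/3*pi_S0 + 2/9*pi_S1 + 1/9*pi_S2 + 1/9*pi_S3
  pi_S1 = 1/9*pi_S0 + 2/9*pi_S1 + 1/9*pi_S2 + 1/9*pi_S3
  pi_S2 = 1/9*pi_S0 + 1/3*pi_S1 + 4/9*pi_S2 + 2/9*pi_S3
  pi_S3 = 4/9*pi_S0 + 2/9*pi_S1 + 1/3*pi_S2 + 5/9*pi_S3
with normalization: pi_S0 + pi_S1 + pi_S2 + pi_S3 = 1.

Using the first 3 balance equations plus normalization, the linear system A*pi = b is:
  [-2/3, 2/9, 1/9, 1/9] . pi = 0
  [1/9, -7/9, 1/9, 1/9] . pi = 0
  [1/9, 1/3, -5/9, 2/9] . pi = 0
  [1, 1, 1, 1] . pi = 1

Solving yields:
  pi_S0 = 9/56
  pi_S1 = 1/8
  pi_S2 = 55/196
  pi_S3 = 85/196

Verification (pi * P):
  9/56*1/3 + 1/8*2/9 + 55/196*1/9 + 85/196*1/9 = 9/56 = pi_S0  (ok)
  9/56*1/9 + 1/8*2/9 + 55/196*1/9 + 85/196*1/9 = 1/8 = pi_S1  (ok)
  9/56*1/9 + 1/8*1/3 + 55/196*4/9 + 85/196*2/9 = 55/196 = pi_S2  (ok)
  9/56*4/9 + 1/8*2/9 + 55/196*1/3 + 85/196*5/9 = 85/196 = pi_S3  (ok)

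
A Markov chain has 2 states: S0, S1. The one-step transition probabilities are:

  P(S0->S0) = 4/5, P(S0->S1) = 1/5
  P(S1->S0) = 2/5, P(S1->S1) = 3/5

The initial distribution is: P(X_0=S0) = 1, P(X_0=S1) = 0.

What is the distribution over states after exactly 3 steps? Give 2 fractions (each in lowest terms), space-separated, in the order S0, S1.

Answer: 86/125 39/125

Derivation:
Propagating the distribution step by step (d_{t+1} = d_t * P):
d_0 = (S0=1, S1=0)
  d_1[S0] = 1*4/5 + 0*2/5 = 4/5
  d_1[S1] = 1*1/5 + 0*3/5 = 1/5
d_1 = (S0=4/5, S1=1/5)
  d_2[S0] = 4/5*4/5 + 1/5*2/5 = 18/25
  d_2[S1] = 4/5*1/5 + 1/5*3/5 = 7/25
d_2 = (S0=18/25, S1=7/25)
  d_3[S0] = 18/25*4/5 + 7/25*2/5 = 86/125
  d_3[S1] = 18/25*1/5 + 7/25*3/5 = 39/125
d_3 = (S0=86/125, S1=39/125)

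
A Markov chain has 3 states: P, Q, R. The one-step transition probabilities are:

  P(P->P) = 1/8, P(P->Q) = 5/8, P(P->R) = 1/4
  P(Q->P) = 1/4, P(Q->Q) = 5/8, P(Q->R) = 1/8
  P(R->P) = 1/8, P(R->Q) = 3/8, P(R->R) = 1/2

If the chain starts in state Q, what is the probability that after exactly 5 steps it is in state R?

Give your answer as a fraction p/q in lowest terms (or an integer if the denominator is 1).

Answer: 1947/8192

Derivation:
Computing P^5 by repeated multiplication:
P^1 =
  P: [1/8, 5/8, 1/4]
  Q: [1/4, 5/8, 1/8]
  R: [1/8, 3/8, 1/2]
P^2 =
  P: [13/64, 9/16, 15/64]
  Q: [13/64, 19/32, 13/64]
  R: [11/64, 1/2, 21/64]
P^3 =
  P: [25/128, 145/256, 61/256]
  Q: [51/256, 147/256, 29/128]
  R: [3/16, 139/256, 69/256]
P^4 =
  P: [401/2048, 579/1024, 489/2048]
  Q: [403/2048, 291/512, 481/2048]
  R: [395/2048, 571/1024, 511/2048]
P^5 =
  P: [1603/8192, 4631/8192, 979/4096]
  Q: [803/4096, 4639/8192, 1947/8192]
  R: [1595/8192, 4609/8192, 497/2048]

(P^5)[Q -> R] = 1947/8192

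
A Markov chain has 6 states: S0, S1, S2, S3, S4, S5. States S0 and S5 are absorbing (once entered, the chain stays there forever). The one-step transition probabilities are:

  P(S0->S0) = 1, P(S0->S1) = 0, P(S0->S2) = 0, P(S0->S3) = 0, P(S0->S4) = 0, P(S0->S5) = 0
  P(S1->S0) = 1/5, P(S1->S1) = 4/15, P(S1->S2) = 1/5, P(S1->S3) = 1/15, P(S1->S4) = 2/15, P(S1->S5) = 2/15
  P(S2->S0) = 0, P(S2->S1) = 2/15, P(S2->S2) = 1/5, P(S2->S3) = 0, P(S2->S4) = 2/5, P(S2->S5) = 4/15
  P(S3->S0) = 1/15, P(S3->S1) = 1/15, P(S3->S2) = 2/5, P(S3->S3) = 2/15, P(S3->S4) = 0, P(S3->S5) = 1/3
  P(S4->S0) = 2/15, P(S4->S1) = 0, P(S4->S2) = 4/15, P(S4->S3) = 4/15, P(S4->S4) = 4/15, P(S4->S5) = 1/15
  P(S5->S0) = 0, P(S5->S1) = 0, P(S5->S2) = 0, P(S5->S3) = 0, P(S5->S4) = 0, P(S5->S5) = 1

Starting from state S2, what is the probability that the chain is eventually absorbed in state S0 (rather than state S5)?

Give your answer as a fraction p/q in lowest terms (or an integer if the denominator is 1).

Let a_i = P(absorbed in S0 | start in state i).
Boundary conditions: a_S0 = 1, a_S5 = 0.
For each transient state i, a_i = sum_j P(i->j) * a_j:
  a_S1 = 1/5*a_S0 + 4/15*a_S1 + 1/5*a_S2 + 1/15*a_S3 + 2/15*a_S4 + 2/15*a_S5
  a_S2 = 0*a_S0 + 2/15*a_S1 + 1/5*a_S2 + 0*a_S3 + 2/5*a_S4 + 4/15*a_S5
  a_S3 = 1/15*a_S0 + 1/15*a_S1 + 2/5*a_S2 + 2/15*a_S3 + 0*a_S4 + 1/3*a_S5
  a_S4 = 2/15*a_S0 + 0*a_S1 + 4/15*a_S2 + 4/15*a_S3 + 4/15*a_S4 + 1/15*a_S5

Substituting a_S0 = 1 and a_S5 = 0, rearrange to (I - Q) a = r where r[i] = P(i -> S0):
  [11/15, -1/5, -1/15, -2/15] . (a_S1, a_S2, a_S3, a_S4) = 1/5
  [-2/15, 4/5, 0, -2/5] . (a_S1, a_S2, a_S3, a_S4) = 0
  [-1/15, -2/5, 13/15, 0] . (a_S1, a_S2, a_S3, a_S4) = 1/15
  [0, -4/15, -4/15, 11/15] . (a_S1, a_S2, a_S3, a_S4) = 2/15

Solving yields:
  a_S1 = 522/1229
  a_S2 = 304/1229
  a_S3 = 275/1229
  a_S4 = 434/1229

Starting state is S2, so the absorption probability is a_S2 = 304/1229.

Answer: 304/1229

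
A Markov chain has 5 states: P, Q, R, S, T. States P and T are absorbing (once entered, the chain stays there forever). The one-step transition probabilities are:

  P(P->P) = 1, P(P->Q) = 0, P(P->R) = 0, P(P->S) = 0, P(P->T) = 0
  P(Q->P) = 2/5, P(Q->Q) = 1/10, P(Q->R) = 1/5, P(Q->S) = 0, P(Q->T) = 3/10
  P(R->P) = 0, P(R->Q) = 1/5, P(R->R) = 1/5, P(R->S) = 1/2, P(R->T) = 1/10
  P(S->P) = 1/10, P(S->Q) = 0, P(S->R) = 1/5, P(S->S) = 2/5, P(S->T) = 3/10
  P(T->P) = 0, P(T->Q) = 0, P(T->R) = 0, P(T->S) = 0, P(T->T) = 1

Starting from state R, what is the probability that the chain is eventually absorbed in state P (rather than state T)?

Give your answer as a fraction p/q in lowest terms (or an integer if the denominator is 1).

Answer: 31/106

Derivation:
Let a_i = P(absorbed in P | start in state i).
Boundary conditions: a_P = 1, a_T = 0.
For each transient state i, a_i = sum_j P(i->j) * a_j:
  a_Q = 2/5*a_P + 1/10*a_Q + 1/5*a_R + 0*a_S + 3/10*a_T
  a_R = 0*a_P + 1/5*a_Q + 1/5*a_R + 1/2*a_S + 1/10*a_T
  a_S = 1/10*a_P + 0*a_Q + 1/5*a_R + 2/5*a_S + 3/10*a_T

Substituting a_P = 1 and a_T = 0, rearrange to (I - Q) a = r where r[i] = P(i -> P):
  [9/10, -1/5, 0] . (a_Q, a_R, a_S) = 2/5
  [-1/5, 4/5, -1/2] . (a_Q, a_R, a_S) = 0
  [0, -1/5, 3/5] . (a_Q, a_R, a_S) = 1/10

Solving yields:
  a_Q = 27/53
  a_R = 31/106
  a_S = 14/53

Starting state is R, so the absorption probability is a_R = 31/106.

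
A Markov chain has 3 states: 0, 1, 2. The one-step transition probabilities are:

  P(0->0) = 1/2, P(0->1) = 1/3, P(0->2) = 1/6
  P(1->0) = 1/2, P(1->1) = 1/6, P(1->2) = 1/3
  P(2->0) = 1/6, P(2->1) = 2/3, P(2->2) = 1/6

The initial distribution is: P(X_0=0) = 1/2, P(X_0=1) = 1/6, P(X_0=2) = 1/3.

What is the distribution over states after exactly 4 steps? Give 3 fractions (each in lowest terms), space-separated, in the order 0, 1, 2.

Answer: 1657/3888 901/2592 1759/7776

Derivation:
Propagating the distribution step by step (d_{t+1} = d_t * P):
d_0 = (0=1/2, 1=1/6, 2=1/3)
  d_1[0] = 1/2*1/2 + 1/6*1/2 + 1/3*1/6 = 7/18
  d_1[1] = 1/2*1/3 + 1/6*1/6 + 1/3*2/3 = 5/12
  d_1[2] = 1/2*1/6 + 1/6*1/3 + 1/3*1/6 = 7/36
d_1 = (0=7/18, 1=5/12, 2=7/36)
  d_2[0] = 7/18*1/2 + 5/12*1/2 + 7/36*1/6 = 47/108
  d_2[1] = 7/18*1/3 + 5/12*1/6 + 7/36*2/3 = 71/216
  d_2[2] = 7/18*1/6 + 5/12*1/3 + 7/36*1/6 = 17/72
d_2 = (0=47/108, 1=71/216, 2=17/72)
  d_3[0] = 47/108*1/2 + 71/216*1/2 + 17/72*1/6 = 91/216
  d_3[1] = 47/108*1/3 + 71/216*1/6 + 17/72*2/3 = 463/1296
  d_3[2] = 47/108*1/6 + 71/216*1/3 + 17/72*1/6 = 287/1296
d_3 = (0=91/216, 1=463/1296, 2=287/1296)
  d_4[0] = 91/216*1/2 + 463/1296*1/2 + 287/1296*1/6 = 1657/3888
  d_4[1] = 91/216*1/3 + 463/1296*1/6 + 287/1296*2/3 = 901/2592
  d_4[2] = 91/216*1/6 + 463/1296*1/3 + 287/1296*1/6 = 1759/7776
d_4 = (0=1657/3888, 1=901/2592, 2=1759/7776)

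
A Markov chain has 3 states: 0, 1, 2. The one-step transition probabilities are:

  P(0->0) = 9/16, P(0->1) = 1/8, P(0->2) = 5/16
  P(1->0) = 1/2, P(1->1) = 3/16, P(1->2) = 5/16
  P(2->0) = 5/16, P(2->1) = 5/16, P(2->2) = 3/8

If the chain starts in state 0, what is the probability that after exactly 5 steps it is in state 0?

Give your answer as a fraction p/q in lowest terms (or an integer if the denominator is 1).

Computing P^5 by repeated multiplication:
P^1 =
  0: [9/16, 1/8, 5/16]
  1: [1/2, 3/16, 5/16]
  2: [5/16, 5/16, 3/8]
P^2 =
  0: [61/128, 49/256, 85/256]
  1: [121/256, 25/128, 85/256]
  2: [115/256, 55/256, 43/128]
P^3 =
  0: [1915/4096, 51/256, 1365/4096]
  1: [957/2048, 817/4096, 1365/4096]
  2: [1905/4096, 825/4096, 683/2048]
P^4 =
  0: [7647/16384, 13103/65536, 21845/65536]
  1: [30587/65536, 819/4096, 21845/65536]
  2: [30575/65536, 13115/65536, 10923/32768]
P^5 =
  0: [489341/1048576, 104855/524288, 349525/1048576]
  1: [122335/262144, 209711/1048576, 349525/1048576]
  2: [489325/1048576, 209725/1048576, 174763/524288]

(P^5)[0 -> 0] = 489341/1048576

Answer: 489341/1048576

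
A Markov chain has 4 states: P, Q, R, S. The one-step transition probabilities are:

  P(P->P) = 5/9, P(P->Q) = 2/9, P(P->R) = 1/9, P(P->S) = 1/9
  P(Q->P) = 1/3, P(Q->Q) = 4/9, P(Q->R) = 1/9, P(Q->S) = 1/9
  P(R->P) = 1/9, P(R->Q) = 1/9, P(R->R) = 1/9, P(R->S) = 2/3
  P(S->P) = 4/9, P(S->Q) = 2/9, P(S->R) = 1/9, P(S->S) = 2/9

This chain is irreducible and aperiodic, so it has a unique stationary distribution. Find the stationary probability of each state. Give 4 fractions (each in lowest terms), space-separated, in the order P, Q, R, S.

The stationary distribution satisfies pi = pi * P, i.e.:
  pi_P = 5/9*pi_P + 1/3*pi_Q + 1/9*pi_R + 4/9*pi_S
  pi_Q = 2/9*pi_P + 4/9*pi_Q + 1/9*pi_R + 2/9*pi_S
  pi_R = 1/9*pi_P + 1/9*pi_Q + 1/9*pi_R + 1/9*pi_S
  pi_S = 1/9*pi_P + 1/9*pi_Q + 2/3*pi_R + 2/9*pi_S
with normalization: pi_P + pi_Q + pi_R + pi_S = 1.

Using the first 3 balance equations plus normalization, the linear system A*pi = b is:
  [-4/9, 1/3, 1/9, 4/9] . pi = 0
  [2/9, -5/9, 1/9, 2/9] . pi = 0
  [1/9, 1/9, -8/9, 1/9] . pi = 0
  [1, 1, 1, 1] . pi = 1

Solving yields:
  pi_P = 107/252
  pi_Q = 17/63
  pi_R = 1/9
  pi_S = 7/36

Verification (pi * P):
  107/252*5/9 + 17/63*1/3 + 1/9*1/9 + 7/36*4/9 = 107/252 = pi_P  (ok)
  107/252*2/9 + 17/63*4/9 + 1/9*1/9 + 7/36*2/9 = 17/63 = pi_Q  (ok)
  107/252*1/9 + 17/63*1/9 + 1/9*1/9 + 7/36*1/9 = 1/9 = pi_R  (ok)
  107/252*1/9 + 17/63*1/9 + 1/9*2/3 + 7/36*2/9 = 7/36 = pi_S  (ok)

Answer: 107/252 17/63 1/9 7/36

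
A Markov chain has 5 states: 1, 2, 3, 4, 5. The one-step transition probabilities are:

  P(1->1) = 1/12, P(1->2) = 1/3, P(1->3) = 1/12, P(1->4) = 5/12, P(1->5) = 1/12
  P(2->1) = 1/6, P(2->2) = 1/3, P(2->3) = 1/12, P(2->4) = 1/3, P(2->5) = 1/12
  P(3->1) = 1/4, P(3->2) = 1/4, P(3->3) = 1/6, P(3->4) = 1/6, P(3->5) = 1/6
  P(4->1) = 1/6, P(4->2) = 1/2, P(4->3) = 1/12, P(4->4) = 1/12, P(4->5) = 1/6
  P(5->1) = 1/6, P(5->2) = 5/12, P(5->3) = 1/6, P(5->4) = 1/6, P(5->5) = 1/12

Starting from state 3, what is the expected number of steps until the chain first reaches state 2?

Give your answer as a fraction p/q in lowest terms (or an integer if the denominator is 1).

Answer: 7176/2429

Derivation:
Let h_i = expected steps to first reach 2 from state i.
Boundary: h_2 = 0.
First-step equations for the other states:
  h_1 = 1 + 1/12*h_1 + 1/3*h_2 + 1/12*h_3 + 5/12*h_4 + 1/12*h_5
  h_3 = 1 + 1/4*h_1 + 1/4*h_2 + 1/6*h_3 + 1/6*h_4 + 1/6*h_5
  h_4 = 1 + 1/6*h_1 + 1/2*h_2 + 1/12*h_3 + 1/12*h_4 + 1/6*h_5
  h_5 = 1 + 1/6*h_1 + 5/12*h_2 + 1/6*h_3 + 1/6*h_4 + 1/12*h_5

Substituting h_2 = 0 and rearranging gives the linear system (I - Q) h = 1:
  [11/12, -1/12, -5/12, -1/12] . (h_1, h_3, h_4, h_5) = 1
  [-1/4, 5/6, -1/6, -1/6] . (h_1, h_3, h_4, h_5) = 1
  [-1/6, -1/12, 11/12, -1/6] . (h_1, h_3, h_4, h_5) = 1
  [-1/6, -1/6, -1/6, 11/12] . (h_1, h_3, h_4, h_5) = 1

Solving yields:
  h_1 = 6396/2429
  h_3 = 7176/2429
  h_4 = 5580/2429
  h_5 = 876/347

Starting state is 3, so the expected hitting time is h_3 = 7176/2429.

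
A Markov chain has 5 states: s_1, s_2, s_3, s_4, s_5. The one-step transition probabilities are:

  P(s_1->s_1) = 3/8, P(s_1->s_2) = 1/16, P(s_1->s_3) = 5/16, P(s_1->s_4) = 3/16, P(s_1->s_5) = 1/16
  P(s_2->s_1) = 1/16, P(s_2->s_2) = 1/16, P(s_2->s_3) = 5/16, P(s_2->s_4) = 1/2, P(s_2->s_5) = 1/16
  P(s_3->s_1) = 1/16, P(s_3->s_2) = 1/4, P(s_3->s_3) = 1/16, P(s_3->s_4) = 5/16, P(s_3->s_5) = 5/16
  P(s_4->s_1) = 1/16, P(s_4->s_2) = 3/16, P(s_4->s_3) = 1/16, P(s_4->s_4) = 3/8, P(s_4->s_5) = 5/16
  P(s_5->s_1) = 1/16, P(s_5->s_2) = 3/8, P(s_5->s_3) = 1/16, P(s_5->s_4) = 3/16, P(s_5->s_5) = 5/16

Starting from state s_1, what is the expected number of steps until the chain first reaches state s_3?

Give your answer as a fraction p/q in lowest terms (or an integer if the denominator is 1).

Let h_i = expected steps to first reach s_3 from state i.
Boundary: h_s_3 = 0.
First-step equations for the other states:
  h_s_1 = 1 + 3/8*h_s_1 + 1/16*h_s_2 + 5/16*h_s_3 + 3/16*h_s_4 + 1/16*h_s_5
  h_s_2 = 1 + 1/16*h_s_1 + 1/16*h_s_2 + 5/16*h_s_3 + 1/2*h_s_4 + 1/16*h_s_5
  h_s_4 = 1 + 1/16*h_s_1 + 3/16*h_s_2 + 1/16*h_s_3 + 3/8*h_s_4 + 5/16*h_s_5
  h_s_5 = 1 + 1/16*h_s_1 + 3/8*h_s_2 + 1/16*h_s_3 + 3/16*h_s_4 + 5/16*h_s_5

Substituting h_s_3 = 0 and rearranging gives the linear system (I - Q) h = 1:
  [5/8, -1/16, -3/16, -1/16] . (h_s_1, h_s_2, h_s_4, h_s_5) = 1
  [-1/16, 15/16, -1/2, -1/16] . (h_s_1, h_s_2, h_s_4, h_s_5) = 1
  [-1/16, -3/16, 5/8, -5/16] . (h_s_1, h_s_2, h_s_4, h_s_5) = 1
  [-1/16, -3/8, -3/16, 11/16] . (h_s_1, h_s_2, h_s_4, h_s_5) = 1

Solving yields:
  h_s_1 = 4552/887
  h_s_2 = 5192/887
  h_s_4 = 6600/887
  h_s_5 = 6336/887

Starting state is s_1, so the expected hitting time is h_s_1 = 4552/887.

Answer: 4552/887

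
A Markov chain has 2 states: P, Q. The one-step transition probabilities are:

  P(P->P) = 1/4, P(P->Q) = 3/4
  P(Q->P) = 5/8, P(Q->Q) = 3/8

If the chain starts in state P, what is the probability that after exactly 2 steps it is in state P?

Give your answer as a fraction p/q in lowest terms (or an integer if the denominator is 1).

Answer: 17/32

Derivation:
Computing P^2 by repeated multiplication:
P^1 =
  P: [1/4, 3/4]
  Q: [5/8, 3/8]
P^2 =
  P: [17/32, 15/32]
  Q: [25/64, 39/64]

(P^2)[P -> P] = 17/32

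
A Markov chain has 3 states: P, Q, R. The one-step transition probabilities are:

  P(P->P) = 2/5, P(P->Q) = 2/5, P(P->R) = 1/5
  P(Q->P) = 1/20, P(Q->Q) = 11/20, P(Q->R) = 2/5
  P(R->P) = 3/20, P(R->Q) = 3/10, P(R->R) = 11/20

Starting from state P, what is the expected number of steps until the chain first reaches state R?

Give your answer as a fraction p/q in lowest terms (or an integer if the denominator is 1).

Let h_i = expected steps to first reach R from state i.
Boundary: h_R = 0.
First-step equations for the other states:
  h_P = 1 + 2/5*h_P + 2/5*h_Q + 1/5*h_R
  h_Q = 1 + 1/20*h_P + 11/20*h_Q + 2/5*h_R

Substituting h_R = 0 and rearranging gives the linear system (I - Q) h = 1:
  [3/5, -2/5] . (h_P, h_Q) = 1
  [-1/20, 9/20] . (h_P, h_Q) = 1

Solving yields:
  h_P = 17/5
  h_Q = 13/5

Starting state is P, so the expected hitting time is h_P = 17/5.

Answer: 17/5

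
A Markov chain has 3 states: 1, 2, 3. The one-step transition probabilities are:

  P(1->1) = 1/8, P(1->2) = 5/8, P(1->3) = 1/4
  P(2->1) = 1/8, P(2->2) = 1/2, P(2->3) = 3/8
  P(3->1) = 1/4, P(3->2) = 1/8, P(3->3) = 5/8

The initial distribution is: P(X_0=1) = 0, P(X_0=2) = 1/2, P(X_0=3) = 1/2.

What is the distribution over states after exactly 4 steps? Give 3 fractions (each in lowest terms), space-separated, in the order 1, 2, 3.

Answer: 753/4096 2839/8192 3847/8192

Derivation:
Propagating the distribution step by step (d_{t+1} = d_t * P):
d_0 = (1=0, 2=1/2, 3=1/2)
  d_1[1] = 0*1/8 + 1/2*1/8 + 1/2*1/4 = 3/16
  d_1[2] = 0*5/8 + 1/2*1/2 + 1/2*1/8 = 5/16
  d_1[3] = 0*1/4 + 1/2*3/8 + 1/2*5/8 = 1/2
d_1 = (1=3/16, 2=5/16, 3=1/2)
  d_2[1] = 3/16*1/8 + 5/16*1/8 + 1/2*1/4 = 3/16
  d_2[2] = 3/16*5/8 + 5/16*1/2 + 1/2*1/8 = 43/128
  d_2[3] = 3/16*1/4 + 5/16*3/8 + 1/2*5/8 = 61/128
d_2 = (1=3/16, 2=43/128, 3=61/128)
  d_3[1] = 3/16*1/8 + 43/128*1/8 + 61/128*1/4 = 189/1024
  d_3[2] = 3/16*5/8 + 43/128*1/2 + 61/128*1/8 = 353/1024
  d_3[3] = 3/16*1/4 + 43/128*3/8 + 61/128*5/8 = 241/512
d_3 = (1=189/1024, 2=353/1024, 3=241/512)
  d_4[1] = 189/1024*1/8 + 353/1024*1/8 + 241/512*1/4 = 753/4096
  d_4[2] = 189/1024*5/8 + 353/1024*1/2 + 241/512*1/8 = 2839/8192
  d_4[3] = 189/1024*1/4 + 353/1024*3/8 + 241/512*5/8 = 3847/8192
d_4 = (1=753/4096, 2=2839/8192, 3=3847/8192)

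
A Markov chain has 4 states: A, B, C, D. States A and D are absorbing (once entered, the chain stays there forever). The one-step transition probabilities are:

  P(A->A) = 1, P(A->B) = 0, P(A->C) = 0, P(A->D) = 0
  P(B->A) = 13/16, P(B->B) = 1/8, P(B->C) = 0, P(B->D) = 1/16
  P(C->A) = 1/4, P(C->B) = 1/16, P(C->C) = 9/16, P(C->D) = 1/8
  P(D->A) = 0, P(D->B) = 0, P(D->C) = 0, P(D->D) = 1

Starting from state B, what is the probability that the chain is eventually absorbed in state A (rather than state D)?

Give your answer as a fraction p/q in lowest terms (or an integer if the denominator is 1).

Answer: 13/14

Derivation:
Let a_i = P(absorbed in A | start in state i).
Boundary conditions: a_A = 1, a_D = 0.
For each transient state i, a_i = sum_j P(i->j) * a_j:
  a_B = 13/16*a_A + 1/8*a_B + 0*a_C + 1/16*a_D
  a_C = 1/4*a_A + 1/16*a_B + 9/16*a_C + 1/8*a_D

Substituting a_A = 1 and a_D = 0, rearrange to (I - Q) a = r where r[i] = P(i -> A):
  [7/8, 0] . (a_B, a_C) = 13/16
  [-1/16, 7/16] . (a_B, a_C) = 1/4

Solving yields:
  a_B = 13/14
  a_C = 69/98

Starting state is B, so the absorption probability is a_B = 13/14.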